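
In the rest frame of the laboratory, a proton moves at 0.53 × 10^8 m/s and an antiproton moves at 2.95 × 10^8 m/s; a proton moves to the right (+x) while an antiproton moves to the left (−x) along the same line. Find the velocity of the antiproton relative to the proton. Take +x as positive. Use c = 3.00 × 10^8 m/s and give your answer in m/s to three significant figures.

β_A = 0.177, β_B = -0.983 (dividing each by c = 3.00 × 10^8 m/s).
Transform to A's frame with the inverse velocity-addition law: u' = (u − v)/(1 − uv/c²), taking u = β_B and v = β_A.
u' = (-0.983 − 0.177) / (1 − (0.177)(-0.983)) = -1.1600/1.1737 = -0.9883.
u' = -0.9883 × 3.00 × 10^8 m/s.

-2.96 × 10^8 m/s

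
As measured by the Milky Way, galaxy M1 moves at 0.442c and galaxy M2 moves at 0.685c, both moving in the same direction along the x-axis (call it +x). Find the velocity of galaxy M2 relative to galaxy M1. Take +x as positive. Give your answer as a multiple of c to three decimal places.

β_A = 0.442, β_B = 0.685.
Transform to A's frame with the inverse velocity-addition law: u' = (u − v)/(1 − uv/c²), taking u = β_B and v = β_A.
u' = (0.685 − 0.442) / (1 − (0.442)(0.685)) = 0.2430/0.6972 = 0.3485.

+0.349c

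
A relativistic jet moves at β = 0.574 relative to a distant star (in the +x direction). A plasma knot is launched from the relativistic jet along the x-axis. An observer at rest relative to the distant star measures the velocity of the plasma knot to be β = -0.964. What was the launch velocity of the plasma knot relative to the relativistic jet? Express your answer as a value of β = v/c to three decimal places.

β = -0.990

Invert the composition law: u' = (u − v)/(1 − uv/c²).
u' = (-0.964 − 0.574) / (1 − (-0.964)(0.574)) = -1.5380/1.5533 = -0.9901.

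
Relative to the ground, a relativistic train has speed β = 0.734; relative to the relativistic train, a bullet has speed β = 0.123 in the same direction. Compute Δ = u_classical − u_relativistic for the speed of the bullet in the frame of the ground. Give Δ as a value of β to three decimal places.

Δ = 0.071

Galilean: u_cl = 0.123 + 0.734 = 0.8570.
Relativistic: u_rel = (0.123 + 0.734) / (1 + 0.123·0.734) = 0.8570/1.0903 = 0.7860.
Δ = 0.8570 − 0.7860 = 0.0710.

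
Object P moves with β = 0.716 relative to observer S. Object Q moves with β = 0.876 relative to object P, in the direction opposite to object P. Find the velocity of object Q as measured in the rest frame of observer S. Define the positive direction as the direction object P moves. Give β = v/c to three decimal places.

With v = 0.716 and u' = -0.876 (in units of c),
u = (u' + v)/(1 + u'v/c²):
u = (-0.876 + 0.716) / (1 + (-0.876)·0.716) = -0.1600/0.3728 = -0.4292
(Galilean addition would give -0.160c.)

β = -0.429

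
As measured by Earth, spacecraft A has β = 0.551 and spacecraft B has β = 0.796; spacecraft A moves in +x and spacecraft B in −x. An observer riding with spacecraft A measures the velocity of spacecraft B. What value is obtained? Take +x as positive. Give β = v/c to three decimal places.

β = -0.936

β_A = 0.551, β_B = -0.796.
Transform to A's frame with the inverse velocity-addition law: u' = (u − v)/(1 − uv/c²), taking u = β_B and v = β_A.
u' = (-0.796 − 0.551) / (1 − (0.551)(-0.796)) = -1.3470/1.4386 = -0.9363.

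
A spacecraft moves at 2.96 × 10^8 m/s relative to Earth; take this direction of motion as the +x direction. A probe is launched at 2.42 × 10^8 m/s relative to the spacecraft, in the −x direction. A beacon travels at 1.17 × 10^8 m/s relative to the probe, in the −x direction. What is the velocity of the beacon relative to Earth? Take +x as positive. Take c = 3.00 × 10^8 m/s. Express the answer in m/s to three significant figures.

+2.25 × 10^8 m/s

Apply u = (u' + v)/(1 + u'v/c²) successively, working outward toward Earth.
(Dividing each given speed by c = 3.00 × 10^8 m/s to work in units of c.)
Start: velocity of the spacecraft relative to Earth = 0.9867c.
Compose with the probe (u' = -0.807 in the spacecraft frame): u_1 = (-0.807 + 0.987) / (1 + (-0.807)·0.987) = 0.1800/0.2041 = 0.8820.
Compose with the beacon (u' = -0.390 in the probe frame): u_2 = (-0.390 + 0.882) / (1 + (-0.390)·0.882) = 0.4920/0.6560 = 0.7499.
So u = 0.7499 × 3.00 × 10^8 m/s.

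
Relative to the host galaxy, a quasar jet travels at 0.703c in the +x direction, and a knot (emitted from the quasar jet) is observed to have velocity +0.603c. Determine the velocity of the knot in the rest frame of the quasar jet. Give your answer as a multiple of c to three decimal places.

-0.174c

Invert the composition law: u' = (u − v)/(1 − uv/c²).
u' = (0.603 − 0.703) / (1 − (0.603)(0.703)) = -0.1000/0.5761 = -0.1736.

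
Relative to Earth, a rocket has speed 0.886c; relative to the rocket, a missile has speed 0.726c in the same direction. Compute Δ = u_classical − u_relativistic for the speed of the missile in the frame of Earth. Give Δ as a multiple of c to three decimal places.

Δ = 0.631c

Galilean: u_cl = 0.726 + 0.886 = 1.6120.
Relativistic: u_rel = (0.726 + 0.886) / (1 + 0.726·0.886) = 1.6120/1.6432 = 0.9810.
Δ = 1.6120 − 0.9810 = 0.6310.
(The classical prediction exceeds c; the relativistic result does not.)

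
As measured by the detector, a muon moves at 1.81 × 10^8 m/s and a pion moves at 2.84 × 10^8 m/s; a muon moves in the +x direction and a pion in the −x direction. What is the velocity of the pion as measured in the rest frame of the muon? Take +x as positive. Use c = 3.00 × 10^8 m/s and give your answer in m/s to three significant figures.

-2.96 × 10^8 m/s

β_A = 0.603, β_B = -0.947 (dividing each by c = 3.00 × 10^8 m/s).
Transform to A's frame with the inverse velocity-addition law: u' = (u − v)/(1 − uv/c²), taking u = β_B and v = β_A.
u' = (-0.947 − 0.603) / (1 − (0.603)(-0.947)) = -1.5500/1.5712 = -0.9865.
u' = -0.9865 × 3.00 × 10^8 m/s.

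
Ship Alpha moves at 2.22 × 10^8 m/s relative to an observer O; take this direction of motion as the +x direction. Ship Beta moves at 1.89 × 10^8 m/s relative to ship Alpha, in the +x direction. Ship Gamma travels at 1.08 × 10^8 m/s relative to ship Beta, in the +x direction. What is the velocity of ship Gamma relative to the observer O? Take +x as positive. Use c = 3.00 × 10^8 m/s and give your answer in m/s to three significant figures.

2.91 × 10^8 m/s

Apply u = (u' + v)/(1 + u'v/c²) successively, working outward toward the observer O.
(Dividing each given speed by c = 3.00 × 10^8 m/s to work in units of c.)
Start: velocity of ship Alpha relative to the observer O = 0.7400c.
Compose with ship Beta (u' = 0.630 in ship Alpha frame): u_1 = (0.630 + 0.740) / (1 + 0.630·0.740) = 1.3700/1.4662 = 0.9344.
Compose with ship Gamma (u' = 0.360 in ship Beta frame): u_2 = (0.360 + 0.934) / (1 + 0.360·0.934) = 1.2944/1.3364 = 0.9686.
So u = 0.9686 × 3.00 × 10^8 m/s.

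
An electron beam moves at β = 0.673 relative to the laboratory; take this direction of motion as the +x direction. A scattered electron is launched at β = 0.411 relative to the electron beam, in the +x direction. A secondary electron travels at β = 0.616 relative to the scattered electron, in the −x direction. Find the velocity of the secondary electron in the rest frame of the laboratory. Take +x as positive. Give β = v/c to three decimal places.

Apply u = (u' + v)/(1 + u'v/c²) successively, working outward toward the laboratory.
Start: velocity of the electron beam relative to the laboratory = 0.6730c.
Compose with the scattered electron (u' = 0.411 in the electron beam frame): u_1 = (0.411 + 0.673) / (1 + 0.411·0.673) = 1.0840/1.2766 = 0.8491.
Compose with the secondary electron (u' = -0.616 in the scattered electron frame): u_2 = (-0.616 + 0.849) / (1 + (-0.616)·0.849) = 0.2331/0.4769 = 0.4888.

β = +0.489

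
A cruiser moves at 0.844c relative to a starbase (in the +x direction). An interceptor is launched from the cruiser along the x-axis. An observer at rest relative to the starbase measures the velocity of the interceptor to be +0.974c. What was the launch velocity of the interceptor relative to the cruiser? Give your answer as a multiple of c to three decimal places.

+0.731c

Invert the composition law: u' = (u − v)/(1 − uv/c²).
u' = (0.974 − 0.844) / (1 − (0.974)(0.844)) = 0.1300/0.1779 = 0.7306.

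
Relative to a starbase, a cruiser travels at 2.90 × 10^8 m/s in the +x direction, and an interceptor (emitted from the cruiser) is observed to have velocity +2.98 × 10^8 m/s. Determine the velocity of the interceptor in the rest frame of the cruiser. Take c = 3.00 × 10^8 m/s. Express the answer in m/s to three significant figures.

+2.01 × 10^8 m/s

v = 0.967c, u = 0.993c.
Invert the composition law: u' = (u − v)/(1 − uv/c²).
u' = (0.993 − 0.967) / (1 − (0.993)(0.967)) = 0.0267/0.0398 = 0.6704.
u' = 0.6704 × 3.00 × 10^8 m/s.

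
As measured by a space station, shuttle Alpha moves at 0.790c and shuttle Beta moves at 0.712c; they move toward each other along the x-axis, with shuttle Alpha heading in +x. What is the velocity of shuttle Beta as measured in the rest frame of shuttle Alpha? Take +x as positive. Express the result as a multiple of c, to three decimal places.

β_A = 0.790, β_B = -0.712.
Transform to A's frame with the inverse velocity-addition law: u' = (u − v)/(1 − uv/c²), taking u = β_B and v = β_A.
u' = (-0.712 − 0.790) / (1 − (0.790)(-0.712)) = -1.5020/1.5625 = -0.9613.

-0.961c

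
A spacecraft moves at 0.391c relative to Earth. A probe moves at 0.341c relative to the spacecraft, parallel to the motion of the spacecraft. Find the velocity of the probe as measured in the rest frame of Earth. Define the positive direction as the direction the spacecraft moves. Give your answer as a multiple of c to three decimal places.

0.646c

With v = 0.391 and u' = 0.341 (in units of c),
u = (u' + v)/(1 + u'v/c²):
u = (0.341 + 0.391) / (1 + 0.341·0.391) = 0.7320/1.1333 = 0.6459
(Galilean addition would give +0.732c.)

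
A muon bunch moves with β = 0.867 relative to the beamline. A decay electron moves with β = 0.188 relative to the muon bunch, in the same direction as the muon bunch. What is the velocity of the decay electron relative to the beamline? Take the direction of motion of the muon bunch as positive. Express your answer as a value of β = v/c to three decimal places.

β = 0.907

With v = 0.867 and u' = 0.188 (in units of c),
u = (u' + v)/(1 + u'v/c²):
u = (0.188 + 0.867) / (1 + 0.188·0.867) = 1.0550/1.1630 = 0.9071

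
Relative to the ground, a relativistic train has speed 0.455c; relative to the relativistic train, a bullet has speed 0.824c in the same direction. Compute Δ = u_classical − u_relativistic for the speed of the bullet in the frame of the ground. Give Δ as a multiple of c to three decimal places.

Galilean: u_cl = 0.824 + 0.455 = 1.2790.
Relativistic: u_rel = (0.824 + 0.455) / (1 + 0.824·0.455) = 1.2790/1.3749 = 0.9302.
Δ = 1.2790 − 0.9302 = 0.3488.
(The classical prediction exceeds c; the relativistic result does not.)

Δ = 0.349c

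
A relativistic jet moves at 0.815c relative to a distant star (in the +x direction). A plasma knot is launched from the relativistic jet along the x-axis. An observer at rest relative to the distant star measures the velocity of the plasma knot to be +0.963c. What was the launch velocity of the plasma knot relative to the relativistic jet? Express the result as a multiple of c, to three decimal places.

+0.688c

Invert the composition law: u' = (u − v)/(1 − uv/c²).
u' = (0.963 − 0.815) / (1 − (0.963)(0.815)) = 0.1480/0.2152 = 0.6879.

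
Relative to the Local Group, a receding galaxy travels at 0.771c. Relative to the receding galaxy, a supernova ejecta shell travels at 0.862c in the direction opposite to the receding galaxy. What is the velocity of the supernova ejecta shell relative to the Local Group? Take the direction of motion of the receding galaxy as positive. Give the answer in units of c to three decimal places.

-0.271c

With v = 0.771 and u' = -0.862 (in units of c),
u = (u' + v)/(1 + u'v/c²):
u = (-0.862 + 0.771) / (1 + (-0.862)·0.771) = -0.0910/0.3354 = -0.2713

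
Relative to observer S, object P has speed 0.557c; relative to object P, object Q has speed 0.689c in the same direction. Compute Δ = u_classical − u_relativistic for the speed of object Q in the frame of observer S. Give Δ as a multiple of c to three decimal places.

Galilean: u_cl = 0.689 + 0.557 = 1.2460.
Relativistic: u_rel = (0.689 + 0.557) / (1 + 0.689·0.557) = 1.2460/1.3838 = 0.9004.
Δ = 1.2460 − 0.9004 = 0.3456.
(The classical prediction exceeds c; the relativistic result does not.)

Δ = 0.346c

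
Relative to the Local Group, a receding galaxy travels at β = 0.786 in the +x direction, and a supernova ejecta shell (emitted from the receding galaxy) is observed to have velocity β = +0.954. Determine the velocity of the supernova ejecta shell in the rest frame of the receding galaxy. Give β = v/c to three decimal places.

β = +0.672

Invert the composition law: u' = (u − v)/(1 − uv/c²).
u' = (0.954 − 0.786) / (1 − (0.954)(0.786)) = 0.1680/0.2502 = 0.6716.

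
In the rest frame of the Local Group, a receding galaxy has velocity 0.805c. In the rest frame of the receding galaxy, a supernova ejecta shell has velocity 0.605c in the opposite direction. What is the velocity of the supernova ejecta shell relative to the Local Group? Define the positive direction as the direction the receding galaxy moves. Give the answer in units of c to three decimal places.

+0.390c

With v = 0.805 and u' = -0.605 (in units of c),
u = (u' + v)/(1 + u'v/c²):
u = (-0.605 + 0.805) / (1 + (-0.605)·0.805) = 0.2000/0.5130 = 0.3899
(Galilean addition would give +0.200c.)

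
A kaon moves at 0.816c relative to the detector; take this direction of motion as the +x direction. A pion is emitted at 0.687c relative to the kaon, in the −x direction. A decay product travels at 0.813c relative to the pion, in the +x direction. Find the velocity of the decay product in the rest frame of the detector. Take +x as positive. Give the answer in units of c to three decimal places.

+0.893c

Apply u = (u' + v)/(1 + u'v/c²) successively, working outward toward the detector.
Start: velocity of the kaon relative to the detector = 0.8160c.
Compose with the pion (u' = -0.687 in the kaon frame): u_1 = (-0.687 + 0.816) / (1 + (-0.687)·0.816) = 0.1290/0.4394 = 0.2936.
Compose with the decay product (u' = 0.813 in the pion frame): u_2 = (0.813 + 0.294) / (1 + 0.813·0.294) = 1.1066/1.2387 = 0.8934.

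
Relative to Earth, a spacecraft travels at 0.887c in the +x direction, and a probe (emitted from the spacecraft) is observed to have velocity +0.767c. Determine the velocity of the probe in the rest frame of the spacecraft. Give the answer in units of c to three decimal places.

-0.375c

Invert the composition law: u' = (u − v)/(1 − uv/c²).
u' = (0.767 − 0.887) / (1 − (0.767)(0.887)) = -0.1200/0.3197 = -0.3754.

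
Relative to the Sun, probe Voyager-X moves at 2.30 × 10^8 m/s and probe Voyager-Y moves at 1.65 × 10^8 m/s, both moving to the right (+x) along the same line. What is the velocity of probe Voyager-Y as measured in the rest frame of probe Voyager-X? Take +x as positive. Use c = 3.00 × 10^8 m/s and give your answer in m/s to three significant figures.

β_A = 0.767, β_B = 0.550 (dividing each by c = 3.00 × 10^8 m/s).
Transform to A's frame with the inverse velocity-addition law: u' = (u − v)/(1 − uv/c²), taking u = β_B and v = β_A.
u' = (0.550 − 0.767) / (1 − (0.767)(0.550)) = -0.2167/0.5783 = -0.3746.
u' = -0.3746 × 3.00 × 10^8 m/s.

-1.12 × 10^8 m/s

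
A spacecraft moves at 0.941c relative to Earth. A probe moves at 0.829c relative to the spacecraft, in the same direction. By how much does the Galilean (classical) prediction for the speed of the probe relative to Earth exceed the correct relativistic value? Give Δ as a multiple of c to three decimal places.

Δ = 0.776c

Galilean: u_cl = 0.829 + 0.941 = 1.7700.
Relativistic: u_rel = (0.829 + 0.941) / (1 + 0.829·0.941) = 1.7700/1.7801 = 0.9943.
Δ = 1.7700 − 0.9943 = 0.7757.
(The classical prediction exceeds c; the relativistic result does not.)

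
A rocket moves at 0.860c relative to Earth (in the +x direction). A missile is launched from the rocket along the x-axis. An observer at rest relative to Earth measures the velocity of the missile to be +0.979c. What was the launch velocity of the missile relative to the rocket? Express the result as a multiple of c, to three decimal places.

+0.753c

Invert the composition law: u' = (u − v)/(1 − uv/c²).
u' = (0.979 − 0.860) / (1 − (0.979)(0.860)) = 0.1190/0.1581 = 0.7529.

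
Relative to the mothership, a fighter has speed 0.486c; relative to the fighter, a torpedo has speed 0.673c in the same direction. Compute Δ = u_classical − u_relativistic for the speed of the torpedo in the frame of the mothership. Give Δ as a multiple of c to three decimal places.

Galilean: u_cl = 0.673 + 0.486 = 1.1590.
Relativistic: u_rel = (0.673 + 0.486) / (1 + 0.673·0.486) = 1.1590/1.3271 = 0.8733.
Δ = 1.1590 − 0.8733 = 0.2857.
(The classical prediction exceeds c; the relativistic result does not.)

Δ = 0.286c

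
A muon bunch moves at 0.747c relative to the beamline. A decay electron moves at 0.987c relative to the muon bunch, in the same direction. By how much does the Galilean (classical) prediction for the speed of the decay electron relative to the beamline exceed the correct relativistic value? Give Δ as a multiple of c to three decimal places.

Galilean: u_cl = 0.987 + 0.747 = 1.7340.
Relativistic: u_rel = (0.987 + 0.747) / (1 + 0.987·0.747) = 1.7340/1.7373 = 0.9981.
Δ = 1.7340 − 0.9981 = 0.7359.
(The classical prediction exceeds c; the relativistic result does not.)

Δ = 0.736c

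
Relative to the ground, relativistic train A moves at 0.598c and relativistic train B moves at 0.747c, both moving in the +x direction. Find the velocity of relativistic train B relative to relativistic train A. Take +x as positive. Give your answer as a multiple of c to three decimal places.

+0.269c

β_A = 0.598, β_B = 0.747.
Transform to A's frame with the inverse velocity-addition law: u' = (u − v)/(1 − uv/c²), taking u = β_B and v = β_A.
u' = (0.747 − 0.598) / (1 − (0.598)(0.747)) = 0.1490/0.5533 = 0.2693.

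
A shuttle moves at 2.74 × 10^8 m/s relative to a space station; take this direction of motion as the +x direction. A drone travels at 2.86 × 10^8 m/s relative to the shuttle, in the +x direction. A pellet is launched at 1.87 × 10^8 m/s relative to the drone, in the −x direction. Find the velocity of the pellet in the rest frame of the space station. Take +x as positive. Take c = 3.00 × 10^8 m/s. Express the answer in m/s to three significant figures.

+2.97 × 10^8 m/s

Apply u = (u' + v)/(1 + u'v/c²) successively, working outward toward the space station.
(Dividing each given speed by c = 3.00 × 10^8 m/s to work in units of c.)
Start: velocity of the shuttle relative to the space station = 0.9133c.
Compose with the drone (u' = 0.953 in the shuttle frame): u_1 = (0.953 + 0.913) / (1 + 0.953·0.913) = 1.8667/1.8707 = 0.9978.
Compose with the pellet (u' = -0.623 in the drone frame): u_2 = (-0.623 + 0.998) / (1 + (-0.623)·0.998) = 0.3745/0.3780 = 0.9907.
So u = 0.9907 × 3.00 × 10^8 m/s.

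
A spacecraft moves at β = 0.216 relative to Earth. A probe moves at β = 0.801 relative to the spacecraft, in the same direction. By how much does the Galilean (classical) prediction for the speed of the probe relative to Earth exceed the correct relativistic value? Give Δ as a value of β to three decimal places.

Δ = 0.150

Galilean: u_cl = 0.801 + 0.216 = 1.0170.
Relativistic: u_rel = (0.801 + 0.216) / (1 + 0.801·0.216) = 1.0170/1.1730 = 0.8670.
Δ = 1.0170 − 0.8670 = 0.1500.
(The classical prediction exceeds c; the relativistic result does not.)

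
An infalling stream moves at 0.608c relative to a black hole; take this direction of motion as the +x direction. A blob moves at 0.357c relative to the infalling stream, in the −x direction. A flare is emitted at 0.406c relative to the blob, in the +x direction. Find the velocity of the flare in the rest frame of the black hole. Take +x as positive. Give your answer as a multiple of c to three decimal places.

Apply u = (u' + v)/(1 + u'v/c²) successively, working outward toward the black hole.
Start: velocity of the infalling stream relative to the black hole = 0.6080c.
Compose with the blob (u' = -0.357 in the infalling stream frame): u_1 = (-0.357 + 0.608) / (1 + (-0.357)·0.608) = 0.2510/0.7829 = 0.3206.
Compose with the flare (u' = 0.406 in the blob frame): u_2 = (0.406 + 0.321) / (1 + 0.406·0.321) = 0.7266/1.1302 = 0.6429.

+0.643c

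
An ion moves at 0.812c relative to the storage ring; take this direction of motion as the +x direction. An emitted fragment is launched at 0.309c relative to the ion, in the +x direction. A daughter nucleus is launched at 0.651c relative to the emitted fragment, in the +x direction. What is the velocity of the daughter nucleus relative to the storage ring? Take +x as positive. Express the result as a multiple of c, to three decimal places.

Apply u = (u' + v)/(1 + u'v/c²) successively, working outward toward the storage ring.
Start: velocity of the ion relative to the storage ring = 0.8120c.
Compose with the emitted fragment (u' = 0.309 in the ion frame): u_1 = (0.309 + 0.812) / (1 + 0.309·0.812) = 1.1210/1.2509 = 0.8961.
Compose with the daughter nucleus (u' = 0.651 in the emitted fragment frame): u_2 = (0.651 + 0.896) / (1 + 0.651·0.896) = 1.5471/1.5834 = 0.9771.

0.977c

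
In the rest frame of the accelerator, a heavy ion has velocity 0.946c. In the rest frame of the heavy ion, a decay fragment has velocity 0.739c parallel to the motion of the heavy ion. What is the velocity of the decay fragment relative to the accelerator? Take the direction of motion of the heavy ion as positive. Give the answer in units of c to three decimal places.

With v = 0.946 and u' = 0.739 (in units of c),
u = (u' + v)/(1 + u'v/c²):
u = (0.739 + 0.946) / (1 + 0.739·0.946) = 1.6850/1.6991 = 0.9917

0.992c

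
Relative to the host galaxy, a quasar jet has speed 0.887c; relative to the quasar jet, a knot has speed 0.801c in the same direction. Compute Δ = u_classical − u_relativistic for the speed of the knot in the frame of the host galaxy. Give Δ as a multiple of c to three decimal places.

Galilean: u_cl = 0.801 + 0.887 = 1.6880.
Relativistic: u_rel = (0.801 + 0.887) / (1 + 0.801·0.887) = 1.6880/1.7105 = 0.9869.
Δ = 1.6880 − 0.9869 = 0.7011.
(The classical prediction exceeds c; the relativistic result does not.)

Δ = 0.701c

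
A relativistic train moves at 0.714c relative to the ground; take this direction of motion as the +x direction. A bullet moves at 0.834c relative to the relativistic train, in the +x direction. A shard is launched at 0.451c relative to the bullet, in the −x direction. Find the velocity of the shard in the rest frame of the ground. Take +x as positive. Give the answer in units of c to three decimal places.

Apply u = (u' + v)/(1 + u'v/c²) successively, working outward toward the ground.
Start: velocity of the relativistic train relative to the ground = 0.7140c.
Compose with the bullet (u' = 0.834 in the relativistic train frame): u_1 = (0.834 + 0.714) / (1 + 0.834·0.714) = 1.5480/1.5955 = 0.9702.
Compose with the shard (u' = -0.451 in the bullet frame): u_2 = (-0.451 + 0.970) / (1 + (-0.451)·0.970) = 0.5192/0.5624 = 0.9232.

+0.923c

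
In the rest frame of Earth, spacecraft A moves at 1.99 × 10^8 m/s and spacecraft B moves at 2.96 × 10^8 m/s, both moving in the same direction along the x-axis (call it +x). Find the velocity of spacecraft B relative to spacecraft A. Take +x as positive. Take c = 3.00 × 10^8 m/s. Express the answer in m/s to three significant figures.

β_A = 0.663, β_B = 0.987 (dividing each by c = 3.00 × 10^8 m/s).
Transform to A's frame with the inverse velocity-addition law: u' = (u − v)/(1 − uv/c²), taking u = β_B and v = β_A.
u' = (0.987 − 0.663) / (1 − (0.663)(0.987)) = 0.3233/0.3455 = 0.9358.
u' = 0.9358 × 3.00 × 10^8 m/s.

+2.81 × 10^8 m/s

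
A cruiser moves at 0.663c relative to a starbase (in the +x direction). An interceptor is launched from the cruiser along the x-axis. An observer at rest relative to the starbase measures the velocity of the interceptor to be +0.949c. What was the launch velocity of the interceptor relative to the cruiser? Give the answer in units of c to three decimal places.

+0.771c

Invert the composition law: u' = (u − v)/(1 − uv/c²).
u' = (0.949 − 0.663) / (1 − (0.949)(0.663)) = 0.2860/0.3708 = 0.7713.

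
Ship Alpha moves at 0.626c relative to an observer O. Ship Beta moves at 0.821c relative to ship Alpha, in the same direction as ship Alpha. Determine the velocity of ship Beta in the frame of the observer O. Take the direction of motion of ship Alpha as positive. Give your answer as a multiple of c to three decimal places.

0.956c

With v = 0.626 and u' = 0.821 (in units of c),
u = (u' + v)/(1 + u'v/c²):
u = (0.821 + 0.626) / (1 + 0.821·0.626) = 1.4470/1.5139 = 0.9558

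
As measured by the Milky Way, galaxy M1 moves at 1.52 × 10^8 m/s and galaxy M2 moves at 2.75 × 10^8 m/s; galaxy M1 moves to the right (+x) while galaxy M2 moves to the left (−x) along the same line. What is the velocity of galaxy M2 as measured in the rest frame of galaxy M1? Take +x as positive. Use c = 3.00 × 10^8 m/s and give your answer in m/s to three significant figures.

-2.92 × 10^8 m/s

β_A = 0.507, β_B = -0.917 (dividing each by c = 3.00 × 10^8 m/s).
Transform to A's frame with the inverse velocity-addition law: u' = (u − v)/(1 − uv/c²), taking u = β_B and v = β_A.
u' = (-0.917 − 0.507) / (1 − (0.507)(-0.917)) = -1.4233/1.4644 = -0.9719.
u' = -0.9719 × 3.00 × 10^8 m/s.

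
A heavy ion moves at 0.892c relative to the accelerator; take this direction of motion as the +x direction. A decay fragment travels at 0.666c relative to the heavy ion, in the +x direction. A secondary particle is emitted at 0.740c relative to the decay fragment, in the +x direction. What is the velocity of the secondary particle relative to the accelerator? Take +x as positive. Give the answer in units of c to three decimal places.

0.997c

Apply u = (u' + v)/(1 + u'v/c²) successively, working outward toward the accelerator.
Start: velocity of the heavy ion relative to the accelerator = 0.8920c.
Compose with the decay fragment (u' = 0.666 in the heavy ion frame): u_1 = (0.666 + 0.892) / (1 + 0.666·0.892) = 1.5580/1.5941 = 0.9774.
Compose with the secondary particle (u' = 0.740 in the decay fragment frame): u_2 = (0.740 + 0.977) / (1 + 0.740·0.977) = 1.7174/1.7233 = 0.9966.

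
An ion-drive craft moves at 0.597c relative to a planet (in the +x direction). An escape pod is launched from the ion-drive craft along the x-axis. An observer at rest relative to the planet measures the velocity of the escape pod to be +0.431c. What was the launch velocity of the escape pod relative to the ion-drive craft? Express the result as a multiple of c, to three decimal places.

Invert the composition law: u' = (u − v)/(1 − uv/c²).
u' = (0.431 − 0.597) / (1 − (0.431)(0.597)) = -0.1660/0.7427 = -0.2235.

-0.224c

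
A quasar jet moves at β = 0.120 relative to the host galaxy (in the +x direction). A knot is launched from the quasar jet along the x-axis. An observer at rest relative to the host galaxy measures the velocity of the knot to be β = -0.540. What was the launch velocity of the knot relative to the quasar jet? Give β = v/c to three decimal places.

Invert the composition law: u' = (u − v)/(1 − uv/c²).
u' = (-0.540 − 0.120) / (1 − (-0.540)(0.120)) = -0.6600/1.0648 = -0.6198.

β = -0.620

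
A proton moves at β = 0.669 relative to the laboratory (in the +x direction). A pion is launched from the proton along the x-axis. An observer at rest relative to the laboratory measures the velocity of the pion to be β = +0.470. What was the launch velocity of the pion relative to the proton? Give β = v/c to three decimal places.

Invert the composition law: u' = (u − v)/(1 − uv/c²).
u' = (0.470 − 0.669) / (1 − (0.470)(0.669)) = -0.1990/0.6856 = -0.2903.

β = -0.290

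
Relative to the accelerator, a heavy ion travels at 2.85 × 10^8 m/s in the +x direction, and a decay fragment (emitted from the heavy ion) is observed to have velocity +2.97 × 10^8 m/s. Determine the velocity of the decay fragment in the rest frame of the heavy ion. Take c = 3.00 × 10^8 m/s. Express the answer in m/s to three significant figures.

+2.02 × 10^8 m/s

v = 0.950c, u = 0.990c.
Invert the composition law: u' = (u − v)/(1 − uv/c²).
u' = (0.990 − 0.950) / (1 − (0.990)(0.950)) = 0.0400/0.0595 = 0.6723.
u' = 0.6723 × 3.00 × 10^8 m/s.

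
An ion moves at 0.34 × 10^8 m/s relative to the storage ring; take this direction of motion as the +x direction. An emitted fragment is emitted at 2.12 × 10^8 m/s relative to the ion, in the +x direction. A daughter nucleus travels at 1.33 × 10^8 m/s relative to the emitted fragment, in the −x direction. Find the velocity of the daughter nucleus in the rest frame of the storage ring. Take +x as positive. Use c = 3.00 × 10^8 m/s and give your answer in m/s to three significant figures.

+1.43 × 10^8 m/s

Apply u = (u' + v)/(1 + u'v/c²) successively, working outward toward the storage ring.
(Dividing each given speed by c = 3.00 × 10^8 m/s to work in units of c.)
Start: velocity of the ion relative to the storage ring = 0.1133c.
Compose with the emitted fragment (u' = 0.707 in the ion frame): u_1 = (0.707 + 0.113) / (1 + 0.707·0.113) = 0.8200/1.0801 = 0.7592.
Compose with the daughter nucleus (u' = -0.443 in the emitted fragment frame): u_2 = (-0.443 + 0.759) / (1 + (-0.443)·0.759) = 0.3159/0.6634 = 0.4761.
So u = 0.4761 × 3.00 × 10^8 m/s.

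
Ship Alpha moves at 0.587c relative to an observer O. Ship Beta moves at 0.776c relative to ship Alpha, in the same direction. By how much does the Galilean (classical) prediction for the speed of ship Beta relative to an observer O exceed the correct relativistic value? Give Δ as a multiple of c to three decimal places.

Δ = 0.427c

Galilean: u_cl = 0.776 + 0.587 = 1.3630.
Relativistic: u_rel = (0.776 + 0.587) / (1 + 0.776·0.587) = 1.3630/1.4555 = 0.9364.
Δ = 1.3630 − 0.9364 = 0.4266.
(The classical prediction exceeds c; the relativistic result does not.)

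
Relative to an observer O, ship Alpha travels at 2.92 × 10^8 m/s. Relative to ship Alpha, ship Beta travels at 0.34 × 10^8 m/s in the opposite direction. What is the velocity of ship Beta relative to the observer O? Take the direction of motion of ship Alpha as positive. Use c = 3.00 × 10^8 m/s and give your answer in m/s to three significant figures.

In units of c (dividing by 3.00 × 10^8 m/s): v = 0.973, u' = -0.113.
u = (u' + v)/(1 + u'v/c²):
u = (-0.113 + 0.973) / (1 + (-0.113)·0.973) = 0.8600/0.8897 = 0.9666
Converting back: u = 0.9666 × 3.00 × 10^8 m/s.

+2.90 × 10^8 m/s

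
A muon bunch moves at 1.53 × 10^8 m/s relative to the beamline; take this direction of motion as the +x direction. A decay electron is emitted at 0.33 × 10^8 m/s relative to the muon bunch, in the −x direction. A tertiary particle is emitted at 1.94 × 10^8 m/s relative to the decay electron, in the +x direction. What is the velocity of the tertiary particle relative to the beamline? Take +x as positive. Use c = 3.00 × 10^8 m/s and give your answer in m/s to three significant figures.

Apply u = (u' + v)/(1 + u'v/c²) successively, working outward toward the beamline.
(Dividing each given speed by c = 3.00 × 10^8 m/s to work in units of c.)
Start: velocity of the muon bunch relative to the beamline = 0.5100c.
Compose with the decay electron (u' = -0.110 in the muon bunch frame): u_1 = (-0.110 + 0.510) / (1 + (-0.110)·0.510) = 0.4000/0.9439 = 0.4238.
Compose with the tertiary particle (u' = 0.647 in the decay electron frame): u_2 = (0.647 + 0.424) / (1 + 0.647·0.424) = 1.0704/1.2740 = 0.8402.
So u = 0.8402 × 3.00 × 10^8 m/s.

+2.52 × 10^8 m/s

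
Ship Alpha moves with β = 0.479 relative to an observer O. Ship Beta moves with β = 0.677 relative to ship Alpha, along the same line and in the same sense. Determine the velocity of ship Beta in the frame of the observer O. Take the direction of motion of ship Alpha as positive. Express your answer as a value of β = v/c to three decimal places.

With v = 0.479 and u' = 0.677 (in units of c),
u = (u' + v)/(1 + u'v/c²):
u = (0.677 + 0.479) / (1 + 0.677·0.479) = 1.1560/1.3243 = 0.8729
(Galilean addition would give +1.156c, exceeding c.)

β = 0.873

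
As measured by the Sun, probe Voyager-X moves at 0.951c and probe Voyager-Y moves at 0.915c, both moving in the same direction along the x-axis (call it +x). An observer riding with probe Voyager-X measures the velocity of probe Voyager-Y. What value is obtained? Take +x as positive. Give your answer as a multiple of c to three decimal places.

-0.277c

β_A = 0.951, β_B = 0.915.
Transform to A's frame with the inverse velocity-addition law: u' = (u − v)/(1 − uv/c²), taking u = β_B and v = β_A.
u' = (0.915 − 0.951) / (1 − (0.951)(0.915)) = -0.0360/0.1298 = -0.2773.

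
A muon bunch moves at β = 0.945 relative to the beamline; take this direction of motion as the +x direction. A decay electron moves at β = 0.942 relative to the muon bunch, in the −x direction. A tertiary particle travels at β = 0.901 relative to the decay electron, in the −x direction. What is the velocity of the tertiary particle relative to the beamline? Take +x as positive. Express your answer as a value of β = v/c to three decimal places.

Apply u = (u' + v)/(1 + u'v/c²) successively, working outward toward the beamline.
Start: velocity of the muon bunch relative to the beamline = 0.9450c.
Compose with the decay electron (u' = -0.942 in the muon bunch frame): u_1 = (-0.942 + 0.945) / (1 + (-0.942)·0.945) = 0.0030/0.1098 = 0.0273.
Compose with the tertiary particle (u' = -0.901 in the decay electron frame): u_2 = (-0.901 + 0.027) / (1 + (-0.901)·0.027) = -0.8737/0.9754 = -0.8957.

β = -0.896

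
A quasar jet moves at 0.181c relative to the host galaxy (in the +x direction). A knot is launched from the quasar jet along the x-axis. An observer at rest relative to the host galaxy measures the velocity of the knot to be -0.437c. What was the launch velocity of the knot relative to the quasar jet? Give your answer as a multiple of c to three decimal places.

Invert the composition law: u' = (u − v)/(1 − uv/c²).
u' = (-0.437 − 0.181) / (1 − (-0.437)(0.181)) = -0.6180/1.0791 = -0.5727.

-0.573c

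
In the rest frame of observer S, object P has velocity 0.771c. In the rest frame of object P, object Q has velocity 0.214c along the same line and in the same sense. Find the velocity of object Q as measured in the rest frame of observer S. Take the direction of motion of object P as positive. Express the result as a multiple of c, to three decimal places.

With v = 0.771 and u' = 0.214 (in units of c),
u = (u' + v)/(1 + u'v/c²):
u = (0.214 + 0.771) / (1 + 0.214·0.771) = 0.9850/1.1650 = 0.8455

0.845c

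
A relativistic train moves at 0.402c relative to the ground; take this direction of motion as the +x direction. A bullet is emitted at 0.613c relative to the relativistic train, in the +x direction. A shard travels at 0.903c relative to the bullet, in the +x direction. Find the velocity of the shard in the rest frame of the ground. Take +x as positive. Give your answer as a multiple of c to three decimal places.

Apply u = (u' + v)/(1 + u'v/c²) successively, working outward toward the ground.
Start: velocity of the relativistic train relative to the ground = 0.4020c.
Compose with the bullet (u' = 0.613 in the relativistic train frame): u_1 = (0.613 + 0.402) / (1 + 0.613·0.402) = 1.0150/1.2464 = 0.8143.
Compose with the shard (u' = 0.903 in the bullet frame): u_2 = (0.903 + 0.814) / (1 + 0.903·0.814) = 1.7173/1.7353 = 0.9896.

0.990c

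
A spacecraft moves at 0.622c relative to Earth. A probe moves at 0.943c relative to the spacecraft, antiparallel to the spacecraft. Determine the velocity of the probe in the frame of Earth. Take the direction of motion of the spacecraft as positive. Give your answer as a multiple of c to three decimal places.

With v = 0.622 and u' = -0.943 (in units of c),
u = (u' + v)/(1 + u'v/c²):
u = (-0.943 + 0.622) / (1 + (-0.943)·0.622) = -0.3210/0.4135 = -0.7764
(Galilean addition would give -0.321c.)

-0.776c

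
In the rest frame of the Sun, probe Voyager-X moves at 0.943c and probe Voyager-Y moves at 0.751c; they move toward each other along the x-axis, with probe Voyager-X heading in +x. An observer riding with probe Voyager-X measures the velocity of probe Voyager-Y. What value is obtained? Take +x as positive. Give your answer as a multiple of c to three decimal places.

-0.992c

β_A = 0.943, β_B = -0.751.
Transform to A's frame with the inverse velocity-addition law: u' = (u − v)/(1 − uv/c²), taking u = β_B and v = β_A.
u' = (-0.751 − 0.943) / (1 − (0.943)(-0.751)) = -1.6940/1.7082 = -0.9917.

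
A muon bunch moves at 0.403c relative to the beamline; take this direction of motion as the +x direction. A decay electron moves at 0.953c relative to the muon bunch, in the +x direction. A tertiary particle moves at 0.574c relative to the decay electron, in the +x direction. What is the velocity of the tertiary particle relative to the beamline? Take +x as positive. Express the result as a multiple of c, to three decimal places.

Apply u = (u' + v)/(1 + u'v/c²) successively, working outward toward the beamline.
Start: velocity of the muon bunch relative to the beamline = 0.4030c.
Compose with the decay electron (u' = 0.953 in the muon bunch frame): u_1 = (0.953 + 0.403) / (1 + 0.953·0.403) = 1.3560/1.3841 = 0.9797.
Compose with the tertiary particle (u' = 0.574 in the decay electron frame): u_2 = (0.574 + 0.980) / (1 + 0.574·0.980) = 1.5537/1.5624 = 0.9945.

0.994c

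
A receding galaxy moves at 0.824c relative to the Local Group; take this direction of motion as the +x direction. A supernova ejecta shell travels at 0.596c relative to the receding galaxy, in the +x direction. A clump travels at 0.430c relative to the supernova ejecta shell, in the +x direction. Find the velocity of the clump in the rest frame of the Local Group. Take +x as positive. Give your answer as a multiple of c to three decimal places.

0.981c

Apply u = (u' + v)/(1 + u'v/c²) successively, working outward toward the Local Group.
Start: velocity of the receding galaxy relative to the Local Group = 0.8240c.
Compose with the supernova ejecta shell (u' = 0.596 in the receding galaxy frame): u_1 = (0.596 + 0.824) / (1 + 0.596·0.824) = 1.4200/1.4911 = 0.9523.
Compose with the clump (u' = 0.430 in the supernova ejecta shell frame): u_2 = (0.430 + 0.952) / (1 + 0.430·0.952) = 1.3823/1.4095 = 0.9807.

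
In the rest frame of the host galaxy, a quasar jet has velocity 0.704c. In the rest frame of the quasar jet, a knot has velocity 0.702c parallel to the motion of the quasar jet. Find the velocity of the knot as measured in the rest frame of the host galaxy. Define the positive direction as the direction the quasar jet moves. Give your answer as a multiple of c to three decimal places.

With v = 0.704 and u' = 0.702 (in units of c),
u = (u' + v)/(1 + u'v/c²):
u = (0.702 + 0.704) / (1 + 0.702·0.704) = 1.4060/1.4942 = 0.9410
(Galilean addition would give +1.406c, exceeding c.)

0.941c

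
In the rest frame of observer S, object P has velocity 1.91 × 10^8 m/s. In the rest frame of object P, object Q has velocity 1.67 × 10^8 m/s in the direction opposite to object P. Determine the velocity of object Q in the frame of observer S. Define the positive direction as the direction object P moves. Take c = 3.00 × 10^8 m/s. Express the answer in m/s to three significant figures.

+3.72 × 10^7 m/s

In units of c (dividing by 3.00 × 10^8 m/s): v = 0.637, u' = -0.557.
u = (u' + v)/(1 + u'v/c²):
u = (-0.557 + 0.637) / (1 + (-0.557)·0.637) = 0.0800/0.6456 = 0.1239
(Galilean addition would give +0.080c.)
Converting back: u = 0.1239 × 3.00 × 10^8 m/s.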